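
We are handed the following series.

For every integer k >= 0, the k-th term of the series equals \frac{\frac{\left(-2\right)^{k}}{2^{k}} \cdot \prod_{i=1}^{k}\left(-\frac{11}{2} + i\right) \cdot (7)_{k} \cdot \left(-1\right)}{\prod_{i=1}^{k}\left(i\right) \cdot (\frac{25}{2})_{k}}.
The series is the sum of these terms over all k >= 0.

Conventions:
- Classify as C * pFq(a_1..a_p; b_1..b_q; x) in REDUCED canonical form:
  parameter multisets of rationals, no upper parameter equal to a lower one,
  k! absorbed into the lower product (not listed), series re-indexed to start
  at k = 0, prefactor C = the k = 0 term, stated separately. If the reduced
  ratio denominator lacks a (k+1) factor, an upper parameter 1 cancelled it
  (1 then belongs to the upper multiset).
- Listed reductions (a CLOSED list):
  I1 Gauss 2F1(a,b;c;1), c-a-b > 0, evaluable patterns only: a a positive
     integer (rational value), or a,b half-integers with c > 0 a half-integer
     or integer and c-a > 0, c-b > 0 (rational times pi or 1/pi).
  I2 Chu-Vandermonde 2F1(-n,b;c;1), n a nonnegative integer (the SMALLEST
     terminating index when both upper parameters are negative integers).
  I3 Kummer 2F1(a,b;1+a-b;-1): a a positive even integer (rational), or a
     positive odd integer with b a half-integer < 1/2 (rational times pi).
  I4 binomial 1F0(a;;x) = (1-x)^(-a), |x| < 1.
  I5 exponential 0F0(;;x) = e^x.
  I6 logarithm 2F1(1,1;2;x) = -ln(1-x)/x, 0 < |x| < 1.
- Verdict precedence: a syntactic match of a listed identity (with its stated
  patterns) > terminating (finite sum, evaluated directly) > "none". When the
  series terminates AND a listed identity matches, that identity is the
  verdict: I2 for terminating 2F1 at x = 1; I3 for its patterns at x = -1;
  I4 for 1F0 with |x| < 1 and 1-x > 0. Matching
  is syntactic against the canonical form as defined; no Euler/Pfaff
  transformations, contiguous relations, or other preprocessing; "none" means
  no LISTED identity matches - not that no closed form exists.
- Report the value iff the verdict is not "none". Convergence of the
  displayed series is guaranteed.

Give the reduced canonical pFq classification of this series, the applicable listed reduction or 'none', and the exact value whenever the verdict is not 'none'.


Key observation: with t_0 = -1, the product of the first k integers (C = -1, x = -1) is k!.
Adjacent-term ratio: r(k) = -1 * (k-\frac{9}{2}) (k+7) / [(k+\frac{25}{2}) (k+1)] - rational in k, leading ratio -1; with t_0 = -1, classification follows.

This is -1 * 2F1(-\frac{9}{2}, 7; \frac{25}{2}; -1) in reduced canonical form. Verdict (x = -1): the Kummer evaluation I3 applies (x = -1; c = \frac{25}{2} equals 1+a-b for upper {-\frac{9}{2}, 7}: listed pattern). Value: \left(-\frac{334639305}{134217728}\right) \cdot \pi.


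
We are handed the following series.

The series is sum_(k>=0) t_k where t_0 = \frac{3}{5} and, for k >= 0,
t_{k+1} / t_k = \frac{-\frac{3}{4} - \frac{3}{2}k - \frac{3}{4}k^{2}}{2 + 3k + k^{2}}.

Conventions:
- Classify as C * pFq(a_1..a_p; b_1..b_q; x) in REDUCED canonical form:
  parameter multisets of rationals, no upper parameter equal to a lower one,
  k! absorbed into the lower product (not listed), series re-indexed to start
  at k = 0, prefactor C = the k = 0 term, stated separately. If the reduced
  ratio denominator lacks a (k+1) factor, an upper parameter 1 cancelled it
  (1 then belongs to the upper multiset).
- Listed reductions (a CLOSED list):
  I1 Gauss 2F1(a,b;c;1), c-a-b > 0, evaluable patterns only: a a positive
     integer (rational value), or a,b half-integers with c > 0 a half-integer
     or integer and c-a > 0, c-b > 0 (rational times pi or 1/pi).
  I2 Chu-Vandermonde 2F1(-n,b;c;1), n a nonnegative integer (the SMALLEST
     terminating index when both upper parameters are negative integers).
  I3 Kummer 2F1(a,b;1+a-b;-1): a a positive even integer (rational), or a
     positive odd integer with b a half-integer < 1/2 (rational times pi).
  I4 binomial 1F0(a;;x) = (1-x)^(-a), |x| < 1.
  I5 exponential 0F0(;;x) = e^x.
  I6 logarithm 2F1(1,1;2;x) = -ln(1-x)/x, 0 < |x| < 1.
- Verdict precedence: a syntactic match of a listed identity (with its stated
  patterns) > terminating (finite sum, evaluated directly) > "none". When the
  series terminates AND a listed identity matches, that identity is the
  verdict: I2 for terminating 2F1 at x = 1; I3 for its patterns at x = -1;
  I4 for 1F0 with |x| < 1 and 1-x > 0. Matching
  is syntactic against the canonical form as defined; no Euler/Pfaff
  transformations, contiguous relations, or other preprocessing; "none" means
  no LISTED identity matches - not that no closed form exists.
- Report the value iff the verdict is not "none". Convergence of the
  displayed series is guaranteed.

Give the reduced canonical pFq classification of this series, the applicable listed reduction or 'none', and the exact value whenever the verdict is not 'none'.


With C = \frac{3}{5}: the canonical form is 2F1(1, 1; 2; -\frac{3}{4}). Verdict: the logarithmic series (I6) applies (the logarithm: parameters (1,1;2), x = -\frac{3}{4}). Value: \frac{4}{5} \cdot \ln\left(\frac{7}{4}\right).

Structural cue: from the first term \frac{3}{5}: the expanded ratio factors over Q; C = 3/5, x = -3/4, roots give parameters.
Consecutive-term ratio: r(k) = -\frac{3}{4} * (k+1) (k+1) / [(k+2) (k+1)] - rational; roots negated = parameters, x = -\frac{3}{4}, C = \frac{3}{5}.


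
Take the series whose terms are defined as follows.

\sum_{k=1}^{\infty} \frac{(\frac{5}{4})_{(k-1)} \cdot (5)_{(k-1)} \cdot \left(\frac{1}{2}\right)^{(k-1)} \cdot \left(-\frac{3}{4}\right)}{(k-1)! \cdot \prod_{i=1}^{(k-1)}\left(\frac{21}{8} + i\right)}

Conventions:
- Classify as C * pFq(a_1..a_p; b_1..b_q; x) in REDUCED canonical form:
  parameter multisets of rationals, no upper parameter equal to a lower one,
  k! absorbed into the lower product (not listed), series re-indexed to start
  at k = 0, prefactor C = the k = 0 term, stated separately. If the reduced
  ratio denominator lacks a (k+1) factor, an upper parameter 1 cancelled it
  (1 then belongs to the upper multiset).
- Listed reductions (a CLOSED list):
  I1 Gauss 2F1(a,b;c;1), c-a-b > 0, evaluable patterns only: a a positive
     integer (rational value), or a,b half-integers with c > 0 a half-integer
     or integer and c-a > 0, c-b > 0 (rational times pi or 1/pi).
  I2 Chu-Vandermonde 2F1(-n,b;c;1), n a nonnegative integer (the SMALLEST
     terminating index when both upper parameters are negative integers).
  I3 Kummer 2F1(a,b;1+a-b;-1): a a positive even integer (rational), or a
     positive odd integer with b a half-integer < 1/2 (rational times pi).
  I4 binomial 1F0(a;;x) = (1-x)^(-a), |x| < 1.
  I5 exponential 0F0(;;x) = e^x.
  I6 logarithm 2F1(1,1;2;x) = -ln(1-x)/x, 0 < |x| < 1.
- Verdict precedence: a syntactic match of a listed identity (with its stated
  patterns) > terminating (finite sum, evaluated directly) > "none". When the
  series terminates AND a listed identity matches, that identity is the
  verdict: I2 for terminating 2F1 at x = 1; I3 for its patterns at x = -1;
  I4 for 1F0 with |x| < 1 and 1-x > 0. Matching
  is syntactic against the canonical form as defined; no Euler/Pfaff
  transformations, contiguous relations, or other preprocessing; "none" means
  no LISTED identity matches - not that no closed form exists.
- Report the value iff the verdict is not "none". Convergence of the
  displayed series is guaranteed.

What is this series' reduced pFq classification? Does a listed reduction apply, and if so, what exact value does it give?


Key step: x = \frac{1}{2} and the lower running product (C = -3/4, x = 1/2) is a rising factorial.
Ratio: r(k) = \frac{1}{2} * (k+\frac{5}{4}) (k+5) / [(k+\frac{29}{8}) (k+1)] - rational; roots negated = parameters, x = \frac{1}{2}, C = -\frac{3}{4}.

x = \frac{1}{2} here; the reduced form reads 2F1, upper {\frac{5}{4}, 5}, lower {\frac{29}{8}}, C = -\frac{3}{4}. Verdict: none (x = \frac{1}{2}): each listed identity misses the multisets {\frac{5}{4}, 5} ; {\frac{29}{8}}.


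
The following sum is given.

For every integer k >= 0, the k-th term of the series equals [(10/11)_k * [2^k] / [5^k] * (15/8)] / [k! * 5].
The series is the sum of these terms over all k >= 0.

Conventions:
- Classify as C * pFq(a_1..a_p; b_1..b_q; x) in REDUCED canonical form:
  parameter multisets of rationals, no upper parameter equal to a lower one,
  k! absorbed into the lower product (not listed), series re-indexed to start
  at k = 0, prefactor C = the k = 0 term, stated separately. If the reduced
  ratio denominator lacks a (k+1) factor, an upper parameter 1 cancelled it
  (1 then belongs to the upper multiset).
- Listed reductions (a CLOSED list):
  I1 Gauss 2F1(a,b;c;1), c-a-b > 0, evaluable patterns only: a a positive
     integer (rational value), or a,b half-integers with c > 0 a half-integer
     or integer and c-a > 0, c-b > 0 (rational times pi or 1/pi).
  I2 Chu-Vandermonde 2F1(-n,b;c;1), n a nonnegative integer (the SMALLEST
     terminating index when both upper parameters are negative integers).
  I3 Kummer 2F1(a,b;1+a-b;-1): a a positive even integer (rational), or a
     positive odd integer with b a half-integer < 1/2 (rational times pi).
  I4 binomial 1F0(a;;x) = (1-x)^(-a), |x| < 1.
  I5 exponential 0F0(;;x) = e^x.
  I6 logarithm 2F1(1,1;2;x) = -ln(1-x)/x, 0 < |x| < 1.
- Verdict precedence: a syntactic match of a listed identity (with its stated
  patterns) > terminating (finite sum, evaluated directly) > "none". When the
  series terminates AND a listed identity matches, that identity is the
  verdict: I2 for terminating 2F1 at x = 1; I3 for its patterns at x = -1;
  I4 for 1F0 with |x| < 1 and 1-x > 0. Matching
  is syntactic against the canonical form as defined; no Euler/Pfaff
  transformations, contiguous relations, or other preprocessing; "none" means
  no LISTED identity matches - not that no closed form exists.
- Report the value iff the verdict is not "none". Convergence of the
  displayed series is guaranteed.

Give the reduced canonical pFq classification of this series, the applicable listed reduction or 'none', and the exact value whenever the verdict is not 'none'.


The series (x = 2/5) is 1F0: upper {10/11}, lower {-}, prefactor 3/8. Verdict (x = 2/5): the I4 binomial reduction applies (the 1F0 binomial series: exponent -10/11, x = 2/5). Hence: (3/8) * (3/5)^(-10/11).

Structural cue: t_0 being 3/8, the constant factors (C = 3/8, x = 2/5) combine into one prefactor.
Adjacent-term ratio: r(k) = (2/5) * (k+10/11) / [(k+1)] ; factor over Q: parameters, x = (2/5), and C = 3/8.


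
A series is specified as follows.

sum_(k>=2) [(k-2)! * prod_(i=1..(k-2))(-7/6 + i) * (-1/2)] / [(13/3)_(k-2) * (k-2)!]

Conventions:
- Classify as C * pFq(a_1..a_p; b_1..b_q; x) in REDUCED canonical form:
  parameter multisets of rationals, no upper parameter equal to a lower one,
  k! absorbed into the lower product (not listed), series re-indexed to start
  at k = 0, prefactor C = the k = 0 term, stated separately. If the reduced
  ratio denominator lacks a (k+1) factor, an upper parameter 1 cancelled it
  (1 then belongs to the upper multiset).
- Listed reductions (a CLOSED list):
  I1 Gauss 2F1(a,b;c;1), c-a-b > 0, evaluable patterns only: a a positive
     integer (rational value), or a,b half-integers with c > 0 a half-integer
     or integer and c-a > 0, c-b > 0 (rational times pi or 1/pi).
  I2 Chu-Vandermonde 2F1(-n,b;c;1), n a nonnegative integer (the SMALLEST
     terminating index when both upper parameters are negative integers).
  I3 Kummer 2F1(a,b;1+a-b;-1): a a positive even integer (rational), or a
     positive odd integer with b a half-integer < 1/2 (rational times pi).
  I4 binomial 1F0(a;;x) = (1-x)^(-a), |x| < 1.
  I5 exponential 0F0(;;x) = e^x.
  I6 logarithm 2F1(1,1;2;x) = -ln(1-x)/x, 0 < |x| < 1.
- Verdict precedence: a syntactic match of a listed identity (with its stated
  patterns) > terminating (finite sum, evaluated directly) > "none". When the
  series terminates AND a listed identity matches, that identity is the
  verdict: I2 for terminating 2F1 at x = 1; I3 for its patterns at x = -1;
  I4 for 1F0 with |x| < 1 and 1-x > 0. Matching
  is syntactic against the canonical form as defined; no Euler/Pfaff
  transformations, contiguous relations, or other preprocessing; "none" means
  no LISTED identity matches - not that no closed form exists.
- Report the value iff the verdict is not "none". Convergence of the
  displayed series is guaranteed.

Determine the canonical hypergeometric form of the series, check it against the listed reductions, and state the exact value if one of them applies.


Prefactor -1/2, argument 1: 2F1 with upper {-1/6, 1} over lower {13/3}. Verdict: Gauss's theorem (I1) matches (x = 1: the Gamma ratio telescopes since c-a-b = 7/2 > 0 and a = 1 in Z>0). Hence: -10/21.

First insight: with t_0 = -1/2, the factorial ratio (C = -1/2) (k+a-1)!/(a-1)! is a rising factorial (a)_k.
Consecutive-term ratio: r(k) = 1 * (k-1/6) (k+1) / [(k+13/3) (k+1)] ; factor over Q: parameters, x = 1, and C = -1/2.


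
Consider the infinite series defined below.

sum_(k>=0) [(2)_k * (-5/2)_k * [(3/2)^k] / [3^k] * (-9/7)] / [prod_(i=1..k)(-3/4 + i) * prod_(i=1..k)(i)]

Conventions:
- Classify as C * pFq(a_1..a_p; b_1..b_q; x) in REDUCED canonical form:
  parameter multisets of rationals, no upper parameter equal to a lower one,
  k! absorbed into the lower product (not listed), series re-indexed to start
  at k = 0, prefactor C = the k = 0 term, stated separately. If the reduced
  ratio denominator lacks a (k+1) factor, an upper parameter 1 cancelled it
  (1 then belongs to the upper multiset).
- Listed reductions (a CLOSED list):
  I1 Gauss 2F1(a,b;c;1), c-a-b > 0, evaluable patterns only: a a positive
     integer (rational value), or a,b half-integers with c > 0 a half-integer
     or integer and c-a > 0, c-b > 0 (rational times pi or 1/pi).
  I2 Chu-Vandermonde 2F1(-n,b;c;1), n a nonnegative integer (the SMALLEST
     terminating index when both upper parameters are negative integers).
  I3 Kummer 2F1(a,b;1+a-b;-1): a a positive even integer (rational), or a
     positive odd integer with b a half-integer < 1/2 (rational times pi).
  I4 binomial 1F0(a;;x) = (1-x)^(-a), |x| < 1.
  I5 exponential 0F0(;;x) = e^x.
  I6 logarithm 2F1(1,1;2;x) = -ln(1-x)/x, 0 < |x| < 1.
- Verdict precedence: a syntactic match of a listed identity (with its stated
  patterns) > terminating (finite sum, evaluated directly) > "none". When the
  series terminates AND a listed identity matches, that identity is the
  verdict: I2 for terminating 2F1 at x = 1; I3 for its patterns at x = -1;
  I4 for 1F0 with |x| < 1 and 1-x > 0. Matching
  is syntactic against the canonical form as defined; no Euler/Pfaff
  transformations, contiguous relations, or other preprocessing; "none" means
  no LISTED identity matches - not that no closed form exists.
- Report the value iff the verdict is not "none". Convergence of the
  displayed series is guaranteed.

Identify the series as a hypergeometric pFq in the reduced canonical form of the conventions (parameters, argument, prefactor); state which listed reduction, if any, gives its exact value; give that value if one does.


This is -9/7 * 2F1(-5/2, 2; 1/4; 1/2) in reduced canonical form. Verdict: none. Every listed pattern misses the 2F1 form at 1/2, upper {-5/2, 2}.

First insight: from the first term -9/7: the two k-th powers (prefactor -9/7) combine into one argument.
Consecutive-term ratio: r(k) = (1/2) * (k-5/2) (k+2) / [(k+1/4) (k+1)] - rational in k, leading ratio (1/2); with t_0 = -9/7, classification follows.


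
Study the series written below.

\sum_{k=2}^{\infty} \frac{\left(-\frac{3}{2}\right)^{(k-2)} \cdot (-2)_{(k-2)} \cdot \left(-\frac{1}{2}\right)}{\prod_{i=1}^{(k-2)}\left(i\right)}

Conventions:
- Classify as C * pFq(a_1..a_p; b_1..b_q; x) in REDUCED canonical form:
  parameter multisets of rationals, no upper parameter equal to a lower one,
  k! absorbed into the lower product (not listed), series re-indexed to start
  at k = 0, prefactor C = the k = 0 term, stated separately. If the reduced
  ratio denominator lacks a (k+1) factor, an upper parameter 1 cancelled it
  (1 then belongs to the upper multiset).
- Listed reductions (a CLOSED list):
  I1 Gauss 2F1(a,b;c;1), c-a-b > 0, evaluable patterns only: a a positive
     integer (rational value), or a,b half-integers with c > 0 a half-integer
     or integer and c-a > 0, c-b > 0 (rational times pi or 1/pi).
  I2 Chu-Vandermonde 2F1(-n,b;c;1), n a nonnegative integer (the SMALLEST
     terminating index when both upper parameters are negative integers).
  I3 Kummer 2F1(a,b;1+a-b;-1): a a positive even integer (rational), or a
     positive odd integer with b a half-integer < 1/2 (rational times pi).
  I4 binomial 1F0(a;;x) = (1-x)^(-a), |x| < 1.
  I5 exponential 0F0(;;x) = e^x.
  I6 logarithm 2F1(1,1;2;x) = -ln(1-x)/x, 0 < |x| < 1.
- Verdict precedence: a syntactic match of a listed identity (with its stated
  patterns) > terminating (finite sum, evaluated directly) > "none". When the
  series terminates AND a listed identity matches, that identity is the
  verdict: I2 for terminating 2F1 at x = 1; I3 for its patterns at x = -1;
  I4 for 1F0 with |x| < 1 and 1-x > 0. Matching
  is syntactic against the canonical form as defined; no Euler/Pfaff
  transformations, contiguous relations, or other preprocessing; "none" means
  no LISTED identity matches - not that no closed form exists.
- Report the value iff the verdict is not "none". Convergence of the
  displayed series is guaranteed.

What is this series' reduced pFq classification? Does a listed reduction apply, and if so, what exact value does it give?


The series (x = -\frac{3}{2}) is 1F0: upper {-2}, lower {-}, prefactor -\frac{1}{2}. Verdict: terminating - upper -2 stops the sum at k = 2; the 3 terms are added exactly. Sum: -\frac{25}{8}.

First insight: with t_0 = -\frac{1}{2}, the product of the first k integers (C = -1/2, x = -3/2) is k!.
Adjacent-term ratio: r(k) = -\frac{3}{2} * (k-2) / [(k+1)] - rational in k, leading ratio -\frac{3}{2}; with t_0 = -\frac{1}{2}, classification follows.


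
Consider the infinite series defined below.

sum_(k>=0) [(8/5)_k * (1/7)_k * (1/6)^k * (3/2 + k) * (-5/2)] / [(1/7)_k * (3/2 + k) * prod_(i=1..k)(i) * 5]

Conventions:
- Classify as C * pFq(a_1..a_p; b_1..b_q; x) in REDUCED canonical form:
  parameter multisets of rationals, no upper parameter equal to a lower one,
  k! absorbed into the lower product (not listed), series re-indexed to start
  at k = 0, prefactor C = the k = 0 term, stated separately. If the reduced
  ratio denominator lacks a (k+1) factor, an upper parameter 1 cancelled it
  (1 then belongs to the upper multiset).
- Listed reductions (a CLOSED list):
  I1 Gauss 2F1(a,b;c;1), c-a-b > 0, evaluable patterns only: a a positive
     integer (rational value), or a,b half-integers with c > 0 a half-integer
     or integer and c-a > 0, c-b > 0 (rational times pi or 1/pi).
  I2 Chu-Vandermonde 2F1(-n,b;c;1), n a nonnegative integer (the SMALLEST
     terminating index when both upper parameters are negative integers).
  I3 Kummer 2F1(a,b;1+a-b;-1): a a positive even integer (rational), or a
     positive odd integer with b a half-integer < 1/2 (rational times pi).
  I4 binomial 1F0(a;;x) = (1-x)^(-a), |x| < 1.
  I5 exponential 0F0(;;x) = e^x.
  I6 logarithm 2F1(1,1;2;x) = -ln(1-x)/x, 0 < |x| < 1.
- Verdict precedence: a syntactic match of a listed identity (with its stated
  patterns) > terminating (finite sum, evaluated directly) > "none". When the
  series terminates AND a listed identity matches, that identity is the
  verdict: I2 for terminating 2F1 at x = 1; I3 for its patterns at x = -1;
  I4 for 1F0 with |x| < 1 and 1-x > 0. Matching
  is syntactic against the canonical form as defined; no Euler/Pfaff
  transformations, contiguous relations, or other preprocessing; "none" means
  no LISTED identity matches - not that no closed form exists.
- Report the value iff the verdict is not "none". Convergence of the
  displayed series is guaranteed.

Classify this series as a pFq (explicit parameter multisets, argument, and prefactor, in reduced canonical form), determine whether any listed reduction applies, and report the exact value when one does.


At argument 1/6: a 1F0 with upper {8/5}, lower {-}, scaled by C = -1/2. Verdict: the binomial series (I4) matches (the 1F0 binomial series: exponent -8/5, x = 1/6). Exact value: (-1/2) * (5/6)^(-8/5).

The tell: x = (1/6) and the constant factors (C = -1/2) combine into one prefactor.
Adjacent-term ratio: r(k) = (1/6) * (k+8/5) / [(k+1)] - poly over poly, x = (1/6) from leading terms; C = -1/2 at k = 0.


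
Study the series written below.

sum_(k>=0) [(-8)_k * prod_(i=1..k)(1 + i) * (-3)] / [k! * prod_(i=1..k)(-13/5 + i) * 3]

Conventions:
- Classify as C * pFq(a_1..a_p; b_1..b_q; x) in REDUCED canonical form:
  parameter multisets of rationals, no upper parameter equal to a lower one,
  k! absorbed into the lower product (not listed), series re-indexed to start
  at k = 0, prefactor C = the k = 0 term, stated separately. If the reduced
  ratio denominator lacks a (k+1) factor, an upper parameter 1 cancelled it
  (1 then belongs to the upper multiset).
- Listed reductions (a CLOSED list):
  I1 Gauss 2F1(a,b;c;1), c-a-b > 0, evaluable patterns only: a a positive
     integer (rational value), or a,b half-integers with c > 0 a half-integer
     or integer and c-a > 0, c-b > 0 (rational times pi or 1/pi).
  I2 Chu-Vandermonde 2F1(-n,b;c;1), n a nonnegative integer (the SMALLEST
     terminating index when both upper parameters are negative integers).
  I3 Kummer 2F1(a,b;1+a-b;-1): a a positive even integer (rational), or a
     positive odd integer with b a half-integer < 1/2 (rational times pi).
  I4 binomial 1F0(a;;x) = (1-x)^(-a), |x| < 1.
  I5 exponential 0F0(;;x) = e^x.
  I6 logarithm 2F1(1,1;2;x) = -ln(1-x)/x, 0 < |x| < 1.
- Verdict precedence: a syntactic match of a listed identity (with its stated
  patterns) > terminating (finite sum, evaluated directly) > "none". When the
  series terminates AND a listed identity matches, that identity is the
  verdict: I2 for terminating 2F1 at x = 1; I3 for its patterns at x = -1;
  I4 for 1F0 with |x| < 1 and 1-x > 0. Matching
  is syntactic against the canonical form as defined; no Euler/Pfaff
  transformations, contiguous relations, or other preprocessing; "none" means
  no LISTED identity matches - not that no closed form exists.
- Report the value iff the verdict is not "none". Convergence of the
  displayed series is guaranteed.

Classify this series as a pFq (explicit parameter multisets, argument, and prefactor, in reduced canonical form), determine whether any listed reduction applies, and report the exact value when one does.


x = 1 here; the reduced form reads 2F1, upper {-8, 2}, lower {-8/5}, C = -1. Verdict: this is the Chu-Vandermonde identity I2 (terminating 2F1 at x = 1 with n = 8, b = 2, c = -8/5). Sum: -13/33.

Structural cue: t_0 = -1 here, and the constant factors (prefactor -1) combine into one prefactor.
Consecutive-term ratio: r(k) = 1 * (k-8) (k+2) / [(k-8/5) (k+1)] - rational in k. x = 1; t_0 = -1; negate the roots.


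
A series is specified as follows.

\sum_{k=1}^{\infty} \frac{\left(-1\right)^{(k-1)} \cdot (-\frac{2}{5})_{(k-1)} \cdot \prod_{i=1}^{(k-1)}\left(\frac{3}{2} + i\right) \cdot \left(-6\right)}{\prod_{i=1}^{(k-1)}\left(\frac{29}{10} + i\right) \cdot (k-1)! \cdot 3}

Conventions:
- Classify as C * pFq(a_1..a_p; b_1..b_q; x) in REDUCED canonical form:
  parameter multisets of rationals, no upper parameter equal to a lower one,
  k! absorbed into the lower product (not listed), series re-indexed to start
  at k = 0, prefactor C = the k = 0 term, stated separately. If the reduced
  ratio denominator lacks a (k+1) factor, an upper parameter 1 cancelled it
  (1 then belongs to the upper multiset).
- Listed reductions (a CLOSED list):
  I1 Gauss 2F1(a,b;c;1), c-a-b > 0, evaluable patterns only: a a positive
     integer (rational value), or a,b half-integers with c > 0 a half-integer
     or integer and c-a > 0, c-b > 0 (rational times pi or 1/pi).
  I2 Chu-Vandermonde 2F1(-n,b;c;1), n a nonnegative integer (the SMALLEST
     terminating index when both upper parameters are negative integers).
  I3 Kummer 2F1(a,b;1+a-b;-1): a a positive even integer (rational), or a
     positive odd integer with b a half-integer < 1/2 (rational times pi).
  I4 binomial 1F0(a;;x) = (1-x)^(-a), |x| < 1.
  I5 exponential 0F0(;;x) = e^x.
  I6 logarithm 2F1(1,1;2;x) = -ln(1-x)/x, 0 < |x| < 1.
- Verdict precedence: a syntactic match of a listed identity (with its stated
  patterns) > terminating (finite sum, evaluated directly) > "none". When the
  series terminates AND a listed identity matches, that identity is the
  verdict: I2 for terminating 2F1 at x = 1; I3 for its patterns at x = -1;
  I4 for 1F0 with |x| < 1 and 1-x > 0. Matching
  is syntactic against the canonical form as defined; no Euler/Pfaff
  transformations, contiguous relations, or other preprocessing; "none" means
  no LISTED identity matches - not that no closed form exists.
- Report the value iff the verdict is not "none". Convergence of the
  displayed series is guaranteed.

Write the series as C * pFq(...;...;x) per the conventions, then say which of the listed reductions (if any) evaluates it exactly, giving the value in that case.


This is -2 * 2F1(-\frac{2}{5}, \frac{5}{2}; \frac{39}{10}; -1) in reduced canonical form. Verdict: none here - no I1-I6 shape fits x = -1 with lower {\frac{39}{10}}.

Key step: with t_0 = -2, the lower running product (C = -2, x = -1) is a rising factorial.
Consecutive-term ratio: r(k) = -1 * (k-\frac{2}{5}) (k+\frac{5}{2}) / [(k+\frac{39}{10}) (k+1)] - poly over poly, x = -1 from leading terms; C = -2 at k = 0.


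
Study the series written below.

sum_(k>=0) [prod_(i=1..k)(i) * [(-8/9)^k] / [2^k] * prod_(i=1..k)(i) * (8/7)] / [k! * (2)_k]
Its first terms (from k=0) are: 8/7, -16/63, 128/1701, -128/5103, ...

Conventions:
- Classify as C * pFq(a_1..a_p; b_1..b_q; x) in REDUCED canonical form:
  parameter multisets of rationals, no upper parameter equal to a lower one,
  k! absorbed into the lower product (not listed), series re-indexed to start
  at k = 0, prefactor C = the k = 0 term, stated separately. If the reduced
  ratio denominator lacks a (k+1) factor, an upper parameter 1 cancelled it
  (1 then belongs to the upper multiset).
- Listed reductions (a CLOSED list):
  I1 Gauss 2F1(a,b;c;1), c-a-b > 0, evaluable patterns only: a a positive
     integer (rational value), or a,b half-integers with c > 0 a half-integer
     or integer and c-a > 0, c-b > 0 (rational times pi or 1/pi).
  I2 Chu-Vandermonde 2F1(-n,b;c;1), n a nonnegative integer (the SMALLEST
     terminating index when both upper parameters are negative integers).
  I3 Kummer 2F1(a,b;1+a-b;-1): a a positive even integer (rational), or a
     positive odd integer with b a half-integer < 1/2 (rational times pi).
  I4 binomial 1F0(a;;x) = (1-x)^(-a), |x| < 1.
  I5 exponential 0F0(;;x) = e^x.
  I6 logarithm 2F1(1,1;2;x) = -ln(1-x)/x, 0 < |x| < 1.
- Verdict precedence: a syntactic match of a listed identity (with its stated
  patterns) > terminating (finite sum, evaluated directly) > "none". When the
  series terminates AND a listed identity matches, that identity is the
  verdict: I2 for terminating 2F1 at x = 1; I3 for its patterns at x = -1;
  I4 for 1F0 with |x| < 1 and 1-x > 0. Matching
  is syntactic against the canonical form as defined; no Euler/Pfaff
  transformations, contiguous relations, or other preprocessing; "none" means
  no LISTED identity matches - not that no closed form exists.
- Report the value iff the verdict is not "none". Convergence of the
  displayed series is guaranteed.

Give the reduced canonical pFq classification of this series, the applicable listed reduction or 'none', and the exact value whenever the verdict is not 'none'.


Prefactor 8/7, argument -4/9: 2F1 with upper {1, 1} over lower {2}. Verdict (x = -4/9): the I6 logarithm reduction applies (the logarithm: parameters (1,1;2), x = -4/9). Exact value: (18/7) * ln(13/9).

First insight: t_0 being 8/7, the two k-th powers (C = 8/7, x = -4/9) combine into one argument.
Term ratio: r(k) = (-4/9) * (k+1) (k+1) / [(k+2) (k+1)] - rational; roots negated = parameters, x = (-4/9), C = 8/7.


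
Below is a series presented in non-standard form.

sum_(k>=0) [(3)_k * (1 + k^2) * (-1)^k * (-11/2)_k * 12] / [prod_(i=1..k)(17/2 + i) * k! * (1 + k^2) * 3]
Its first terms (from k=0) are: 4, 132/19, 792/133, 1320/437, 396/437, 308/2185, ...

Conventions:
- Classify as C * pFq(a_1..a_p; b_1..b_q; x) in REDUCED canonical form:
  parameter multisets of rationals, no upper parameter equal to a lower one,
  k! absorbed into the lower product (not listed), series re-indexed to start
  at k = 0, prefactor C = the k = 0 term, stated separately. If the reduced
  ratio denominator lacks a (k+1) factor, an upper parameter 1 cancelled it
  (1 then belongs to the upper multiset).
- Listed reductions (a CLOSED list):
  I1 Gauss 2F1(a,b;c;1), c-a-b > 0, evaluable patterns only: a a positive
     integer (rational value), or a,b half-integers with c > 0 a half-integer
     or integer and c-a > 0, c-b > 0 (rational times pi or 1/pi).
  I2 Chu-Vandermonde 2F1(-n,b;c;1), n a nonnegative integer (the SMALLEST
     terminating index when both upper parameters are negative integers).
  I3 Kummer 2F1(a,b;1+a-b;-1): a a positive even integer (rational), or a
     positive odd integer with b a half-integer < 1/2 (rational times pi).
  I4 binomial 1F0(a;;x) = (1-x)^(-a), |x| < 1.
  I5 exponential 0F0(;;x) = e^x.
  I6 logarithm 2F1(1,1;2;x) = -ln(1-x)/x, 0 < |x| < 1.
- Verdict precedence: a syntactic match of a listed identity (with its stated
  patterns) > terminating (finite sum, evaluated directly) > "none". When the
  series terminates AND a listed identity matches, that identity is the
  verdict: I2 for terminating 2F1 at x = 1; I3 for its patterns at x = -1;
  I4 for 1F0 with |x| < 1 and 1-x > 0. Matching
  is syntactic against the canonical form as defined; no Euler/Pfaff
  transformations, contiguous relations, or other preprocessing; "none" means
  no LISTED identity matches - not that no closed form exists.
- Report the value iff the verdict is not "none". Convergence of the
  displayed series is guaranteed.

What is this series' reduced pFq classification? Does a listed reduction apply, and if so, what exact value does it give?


With C = 4: the canonical form is 2F1(-11/2, 3; 19/2; -1). Verdict (x = -1): Kummer (I3) applies (x = -1; c = 19/2 equals 1+a-b for upper {-11/2, 3}: listed pattern). Exact value: (109395/16384) * pi.

First insight: t_0 being 4, the lower running product (C = 4, x = -1) is a rising factorial.
Step ratio: r(k) = (-1) * (k-11/2) (k+3) / [(k+19/2) (k+1)] - poly over poly, x = (-1) from leading terms; C = 4 at k = 0.


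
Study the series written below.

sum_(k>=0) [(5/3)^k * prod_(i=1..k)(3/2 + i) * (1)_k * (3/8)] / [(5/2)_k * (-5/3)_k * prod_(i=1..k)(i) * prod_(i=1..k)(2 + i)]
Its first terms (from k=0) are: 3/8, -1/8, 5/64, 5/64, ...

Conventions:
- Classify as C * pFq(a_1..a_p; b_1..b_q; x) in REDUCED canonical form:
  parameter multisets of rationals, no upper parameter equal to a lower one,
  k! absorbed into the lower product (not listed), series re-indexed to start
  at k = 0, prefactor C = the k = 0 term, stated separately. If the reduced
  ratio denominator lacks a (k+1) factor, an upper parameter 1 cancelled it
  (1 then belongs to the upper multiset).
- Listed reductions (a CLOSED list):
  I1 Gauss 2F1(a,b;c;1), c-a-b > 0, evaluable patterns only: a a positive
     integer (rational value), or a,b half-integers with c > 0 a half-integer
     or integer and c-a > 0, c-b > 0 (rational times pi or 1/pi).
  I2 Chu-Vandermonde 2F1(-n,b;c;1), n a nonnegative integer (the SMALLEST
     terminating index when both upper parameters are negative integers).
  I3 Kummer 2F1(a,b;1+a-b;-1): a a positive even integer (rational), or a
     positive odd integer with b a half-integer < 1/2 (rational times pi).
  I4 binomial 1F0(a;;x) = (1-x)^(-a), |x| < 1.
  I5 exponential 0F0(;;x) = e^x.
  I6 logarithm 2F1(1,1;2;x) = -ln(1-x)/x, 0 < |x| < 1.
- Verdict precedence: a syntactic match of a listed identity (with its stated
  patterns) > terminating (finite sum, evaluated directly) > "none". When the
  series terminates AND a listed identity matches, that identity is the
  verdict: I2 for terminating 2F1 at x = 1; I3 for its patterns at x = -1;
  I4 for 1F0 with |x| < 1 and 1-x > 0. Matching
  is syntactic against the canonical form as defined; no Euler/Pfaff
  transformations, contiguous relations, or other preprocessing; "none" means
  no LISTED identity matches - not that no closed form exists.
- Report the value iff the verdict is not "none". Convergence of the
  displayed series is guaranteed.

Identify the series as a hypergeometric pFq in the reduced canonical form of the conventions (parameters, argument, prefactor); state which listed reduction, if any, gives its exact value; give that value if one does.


First insight: x = (5/3) and the parameter 5/2 appears in both the upper and lower lists and cancels.
Step ratio: r(k) = (5/3) * (k+1) / [(k-5/3) (k+3) (k+1)] ; factor over Q: parameters, x = (5/3), and C = 3/8.

With C = 3/8: the canonical form is 1F2(1; -5/3, 3; 5/3). Verdict: none. Every listed pattern misses the 1F2 form at 5/3, upper {1}.


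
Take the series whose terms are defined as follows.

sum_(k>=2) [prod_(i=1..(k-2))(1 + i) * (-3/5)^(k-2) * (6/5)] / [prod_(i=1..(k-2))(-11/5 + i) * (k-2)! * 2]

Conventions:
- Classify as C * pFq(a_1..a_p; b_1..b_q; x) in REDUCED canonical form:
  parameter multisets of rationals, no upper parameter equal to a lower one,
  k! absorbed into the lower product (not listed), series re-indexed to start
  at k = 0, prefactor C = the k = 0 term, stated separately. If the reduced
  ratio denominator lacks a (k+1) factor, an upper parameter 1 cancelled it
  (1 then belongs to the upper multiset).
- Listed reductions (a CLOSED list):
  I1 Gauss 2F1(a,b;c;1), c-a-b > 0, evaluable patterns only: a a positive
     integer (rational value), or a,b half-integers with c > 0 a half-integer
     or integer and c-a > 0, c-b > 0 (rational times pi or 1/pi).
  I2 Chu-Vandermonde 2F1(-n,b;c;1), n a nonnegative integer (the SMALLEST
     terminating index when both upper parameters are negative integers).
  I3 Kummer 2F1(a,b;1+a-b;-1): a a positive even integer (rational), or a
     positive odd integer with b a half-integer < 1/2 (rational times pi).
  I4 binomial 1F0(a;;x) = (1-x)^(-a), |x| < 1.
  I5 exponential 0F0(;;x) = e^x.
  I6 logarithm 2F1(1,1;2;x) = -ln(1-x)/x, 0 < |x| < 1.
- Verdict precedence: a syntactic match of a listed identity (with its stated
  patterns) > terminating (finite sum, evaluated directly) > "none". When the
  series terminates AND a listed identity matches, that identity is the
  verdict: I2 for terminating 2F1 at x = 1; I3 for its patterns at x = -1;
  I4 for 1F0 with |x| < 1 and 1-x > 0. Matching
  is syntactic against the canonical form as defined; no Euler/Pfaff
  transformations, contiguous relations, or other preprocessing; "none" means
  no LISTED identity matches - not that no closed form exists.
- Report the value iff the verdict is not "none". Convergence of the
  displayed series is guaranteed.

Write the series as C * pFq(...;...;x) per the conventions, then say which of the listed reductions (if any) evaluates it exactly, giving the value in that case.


Canonical form: C = 3/5 times 1F1 with upper {2}, lower {-6/5}, x = -3/5. Verdict: none here - no I1-I6 shape fits x = -3/5 with lower {-6/5}.

First insight: from the first term 3/5: the running product (C = 3/5) telescopes to a rising factorial.
Consecutive-term ratio: r(k) = (-3/5) * (k+2) / [(k-6/5) (k+1)] - poly over poly, x = (-3/5) from leading terms; C = 3/5 at k = 0.


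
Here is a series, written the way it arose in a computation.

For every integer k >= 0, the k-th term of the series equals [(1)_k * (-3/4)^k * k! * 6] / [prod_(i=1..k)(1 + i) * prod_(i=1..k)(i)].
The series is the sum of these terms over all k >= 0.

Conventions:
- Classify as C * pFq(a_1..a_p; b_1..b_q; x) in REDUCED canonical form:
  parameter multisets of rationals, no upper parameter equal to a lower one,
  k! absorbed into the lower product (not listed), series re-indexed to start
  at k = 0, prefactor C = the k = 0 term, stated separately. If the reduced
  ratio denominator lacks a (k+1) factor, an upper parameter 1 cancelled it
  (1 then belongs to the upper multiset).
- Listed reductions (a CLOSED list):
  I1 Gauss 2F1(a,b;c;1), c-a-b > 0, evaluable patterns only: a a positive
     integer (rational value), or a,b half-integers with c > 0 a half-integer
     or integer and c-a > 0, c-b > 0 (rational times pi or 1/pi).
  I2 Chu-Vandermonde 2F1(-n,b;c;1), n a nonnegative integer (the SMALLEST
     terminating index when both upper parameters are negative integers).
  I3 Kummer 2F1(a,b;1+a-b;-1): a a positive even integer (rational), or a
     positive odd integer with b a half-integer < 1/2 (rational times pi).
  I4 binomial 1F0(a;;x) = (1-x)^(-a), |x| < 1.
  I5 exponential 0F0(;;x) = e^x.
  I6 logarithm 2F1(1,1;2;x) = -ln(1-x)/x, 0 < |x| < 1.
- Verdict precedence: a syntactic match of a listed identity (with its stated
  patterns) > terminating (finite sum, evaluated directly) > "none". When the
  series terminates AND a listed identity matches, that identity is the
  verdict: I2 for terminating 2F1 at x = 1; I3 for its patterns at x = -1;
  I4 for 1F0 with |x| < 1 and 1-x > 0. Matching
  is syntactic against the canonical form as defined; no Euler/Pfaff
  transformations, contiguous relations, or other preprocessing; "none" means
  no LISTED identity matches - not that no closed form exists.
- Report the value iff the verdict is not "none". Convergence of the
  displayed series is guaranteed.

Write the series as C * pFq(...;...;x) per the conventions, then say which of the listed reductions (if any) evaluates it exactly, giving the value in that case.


Classification (C = 6): 2F1 with upper {1, 1}, lower {2}, argument x = -3/4. Verdict (x = -3/4): logarithm (I6) applies (the logarithm: parameters (1,1;2), x = -3/4). Its exact value is 8 * ln(7/4).

Structural cue: t_0 being 6, the factorial ratio (C = 6) (k+a-1)!/(a-1)! is a rising factorial (a)_k.
Term ratio: r(k) = (-3/4) * (k+1) (k+1) / [(k+2) (k+1)] - rational in k, leading ratio (-3/4); with t_0 = 6, classification follows.


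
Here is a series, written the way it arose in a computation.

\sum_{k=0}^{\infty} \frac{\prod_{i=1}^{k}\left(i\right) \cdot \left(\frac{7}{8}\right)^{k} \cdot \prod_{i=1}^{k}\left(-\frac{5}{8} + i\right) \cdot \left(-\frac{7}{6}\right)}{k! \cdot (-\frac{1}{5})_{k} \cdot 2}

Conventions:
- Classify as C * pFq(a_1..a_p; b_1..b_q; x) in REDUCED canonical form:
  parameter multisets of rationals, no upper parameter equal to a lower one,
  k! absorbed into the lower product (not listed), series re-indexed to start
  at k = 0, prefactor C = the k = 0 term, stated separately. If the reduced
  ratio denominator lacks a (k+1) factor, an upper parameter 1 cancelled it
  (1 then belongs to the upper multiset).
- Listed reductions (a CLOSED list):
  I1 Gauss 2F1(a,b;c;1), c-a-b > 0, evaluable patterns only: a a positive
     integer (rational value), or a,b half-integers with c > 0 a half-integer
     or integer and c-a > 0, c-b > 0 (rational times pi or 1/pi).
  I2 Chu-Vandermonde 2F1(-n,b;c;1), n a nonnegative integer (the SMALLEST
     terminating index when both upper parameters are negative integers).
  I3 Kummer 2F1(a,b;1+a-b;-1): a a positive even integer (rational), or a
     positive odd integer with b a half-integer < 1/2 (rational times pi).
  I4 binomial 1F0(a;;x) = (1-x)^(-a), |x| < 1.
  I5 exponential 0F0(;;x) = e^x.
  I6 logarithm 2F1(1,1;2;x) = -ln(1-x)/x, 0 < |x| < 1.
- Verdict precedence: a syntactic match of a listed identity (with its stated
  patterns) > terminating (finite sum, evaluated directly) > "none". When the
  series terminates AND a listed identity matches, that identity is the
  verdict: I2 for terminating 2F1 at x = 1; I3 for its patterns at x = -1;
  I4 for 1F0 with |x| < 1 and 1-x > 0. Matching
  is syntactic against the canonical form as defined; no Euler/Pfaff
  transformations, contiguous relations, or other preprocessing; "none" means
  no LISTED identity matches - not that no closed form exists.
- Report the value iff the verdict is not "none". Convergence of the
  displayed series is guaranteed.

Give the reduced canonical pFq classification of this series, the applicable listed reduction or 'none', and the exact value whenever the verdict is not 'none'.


The series (x = \frac{7}{8}) is 2F1: upper {\frac{3}{8}, 1}, lower {-\frac{1}{5}}, prefactor -\frac{7}{12}. Verdict: none (x = \frac{7}{8}): each listed identity misses the multisets {\frac{3}{8}, 1} ; {-\frac{1}{5}}.

Key observation: t_0 being -\frac{7}{12}, the running product (C = -7/12) telescopes to a rising factorial.
Term ratio: r(k) = \frac{7}{8} * (k+\frac{3}{8}) (k+1) / [(k-\frac{1}{5}) (k+1)] - rational in k, leading ratio \frac{7}{8}; with t_0 = -\frac{7}{12}, classification follows.
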